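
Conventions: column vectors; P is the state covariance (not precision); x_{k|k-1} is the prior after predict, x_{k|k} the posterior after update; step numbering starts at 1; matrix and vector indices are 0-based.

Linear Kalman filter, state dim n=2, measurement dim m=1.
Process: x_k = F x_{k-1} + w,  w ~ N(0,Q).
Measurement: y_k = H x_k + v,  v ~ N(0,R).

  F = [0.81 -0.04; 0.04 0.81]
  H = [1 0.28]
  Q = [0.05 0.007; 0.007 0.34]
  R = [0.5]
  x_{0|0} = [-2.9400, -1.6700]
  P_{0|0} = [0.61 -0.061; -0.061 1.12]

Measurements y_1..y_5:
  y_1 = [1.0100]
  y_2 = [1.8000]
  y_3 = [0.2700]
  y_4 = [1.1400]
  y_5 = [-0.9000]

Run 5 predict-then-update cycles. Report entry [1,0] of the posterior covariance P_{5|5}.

step 1: x^-=[-2.3146, -1.4703]  P^-=[0.4560 -0.0494; -0.0494 1.0719]  S=[1.0123]  K=[0.4367; 0.2476]  nu=[3.7363]  x^+=[-0.6828, -0.5451]  P^+=[0.2629 -0.1589; -0.1589 1.0098]
step 2: x^-=[-0.5313, -0.4689]  P^-=[0.2344 -0.1212; -0.1212 0.9926]  S=[0.7443]  K=[0.2693; 0.2106]  nu=[2.4625]  x^+=[0.1319, 0.0496]  P^+=[0.1804 -0.1634; -0.1634 0.9596]
step 3: x^-=[0.1048, 0.0455]  P^-=[0.1805 -0.1252; -0.1252 0.9593]  S=[0.6856]  K=[0.2121; 0.2092]  nu=[0.1524]  x^+=[0.1372, 0.0774]  P^+=[0.1496 -0.1556; -0.1556 0.9293]
step 4: x^-=[0.1080, 0.0682]  P^-=[0.1598 -0.1201; -0.1201 0.9399]  S=[0.6662]  K=[0.1893; 0.2147]  nu=[1.0129]  x^+=[0.2998, 0.2857]  P^+=[0.1359 -0.1472; -0.1472 0.9092]
step 5: x^-=[0.2314, 0.2434]  P^-=[0.1501 -0.1144; -0.1144 0.9272]  S=[0.6588]  K=[0.1793; 0.2204]  nu=[-1.1995]  x^+=[0.0163, -0.0210]  P^+=[0.1290 -0.1404; -0.1404 0.8952]

P_post[1,0] = -0.1404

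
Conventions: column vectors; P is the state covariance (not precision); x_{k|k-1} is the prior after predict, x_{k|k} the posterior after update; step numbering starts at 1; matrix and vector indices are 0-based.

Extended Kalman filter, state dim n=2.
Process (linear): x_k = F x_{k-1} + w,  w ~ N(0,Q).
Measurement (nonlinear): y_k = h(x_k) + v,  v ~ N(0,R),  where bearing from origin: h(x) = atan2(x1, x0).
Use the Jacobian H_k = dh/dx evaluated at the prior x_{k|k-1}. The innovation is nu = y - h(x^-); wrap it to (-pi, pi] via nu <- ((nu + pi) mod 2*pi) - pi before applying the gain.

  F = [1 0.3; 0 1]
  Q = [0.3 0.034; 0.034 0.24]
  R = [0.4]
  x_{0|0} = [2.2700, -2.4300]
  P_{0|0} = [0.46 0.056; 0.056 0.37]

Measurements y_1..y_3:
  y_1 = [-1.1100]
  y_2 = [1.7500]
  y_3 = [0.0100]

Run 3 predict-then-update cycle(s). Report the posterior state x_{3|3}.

step 1: x^-=[1.5410, -2.4300]  P^-=[0.8269 0.2010; 0.2010 0.6100]  H_jac=[0.2935 0.1861]  S=[0.5143]  K=[0.5446; 0.3354]  nu=[-0.1044]  x^+=[1.4842, -2.4650]  P^+=[0.6744 0.1070; 0.1070 0.5521]
step 2: x^-=[0.7447, -2.4650]  P^-=[1.0883 0.3067; 0.3067 0.7921]  H_jac=[0.3718 0.1123]  S=[0.5860]  K=[0.7492; 0.3464]  nu=[3.0274]  x^+=[3.0127, -1.4164]  P^+=[0.7594 0.1546; 0.1546 0.7218]
step 3: x^-=[2.5878, -1.4164]  P^-=[1.2171 0.4052; 0.4052 0.9618]  H_jac=[0.1628 0.2973]  S=[0.5565]  K=[0.5725; 0.6324]  nu=[0.5108]  x^+=[2.8802, -1.0934]  P^+=[1.0348 0.2037; 0.2037 0.7393]

x_post = [2.8802, -1.0934]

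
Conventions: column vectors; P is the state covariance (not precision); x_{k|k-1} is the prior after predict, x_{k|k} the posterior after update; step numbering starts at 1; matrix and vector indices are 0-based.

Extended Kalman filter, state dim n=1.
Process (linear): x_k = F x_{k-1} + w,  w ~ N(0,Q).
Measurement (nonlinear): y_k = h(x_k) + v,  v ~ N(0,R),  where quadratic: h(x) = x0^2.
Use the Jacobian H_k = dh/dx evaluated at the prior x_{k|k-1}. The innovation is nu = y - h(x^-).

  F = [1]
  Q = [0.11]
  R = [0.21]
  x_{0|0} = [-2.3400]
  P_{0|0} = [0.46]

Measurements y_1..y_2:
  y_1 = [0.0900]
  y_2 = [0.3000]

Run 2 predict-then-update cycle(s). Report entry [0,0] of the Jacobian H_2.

step 1: x^-=[-2.3400]  P^-=[0.5700]  H_jac=[-4.6800]  S=[12.6944]  K=[-0.2101]  nu=[-5.3856]  x^+=[-1.2083]  P^+=[0.0094]
step 2: x^-=[-1.2083]  P^-=[0.1194]  H_jac=[-2.4165]  S=[0.9074]  K=[-0.3180]  nu=[-1.1599]  x^+=[-0.8394]  P^+=[0.0276]

H_jac[0,0] = -2.4165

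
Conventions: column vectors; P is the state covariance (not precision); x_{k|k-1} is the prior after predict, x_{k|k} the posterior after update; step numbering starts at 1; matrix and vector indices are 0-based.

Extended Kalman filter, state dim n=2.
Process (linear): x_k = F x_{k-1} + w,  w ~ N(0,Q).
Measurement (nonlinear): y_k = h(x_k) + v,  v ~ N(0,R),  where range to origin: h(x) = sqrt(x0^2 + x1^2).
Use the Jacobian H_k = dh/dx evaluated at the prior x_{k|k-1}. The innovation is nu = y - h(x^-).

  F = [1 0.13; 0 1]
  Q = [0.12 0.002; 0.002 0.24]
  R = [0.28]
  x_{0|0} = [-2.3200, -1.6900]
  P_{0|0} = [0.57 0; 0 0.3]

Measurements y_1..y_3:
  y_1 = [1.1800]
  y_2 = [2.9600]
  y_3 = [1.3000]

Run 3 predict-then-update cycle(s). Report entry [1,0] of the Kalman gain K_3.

step 1: x^-=[-2.5397, -1.6900]  P^-=[0.6951 0.0410; 0.0410 0.5400]  H_jac=[-0.8325 -0.5540]  S=[0.9653]  K=[-0.6230; -0.3453]  nu=[-1.8706]  x^+=[-1.3743, -1.0441]  P^+=[0.3204 -0.1666; -0.1666 0.4249]
step 2: x^-=[-1.5101, -1.0441]  P^-=[0.4043 -0.1094; -0.1094 0.6649]  H_jac=[-0.8225 -0.5687]  S=[0.6662]  K=[-0.4057; -0.4326]  nu=[1.1241]  x^+=[-1.9661, -1.5304]  P^+=[0.2946 -0.2263; -0.2263 0.5403]
step 3: x^-=[-2.1651, -1.5304]  P^-=[0.3649 -0.1541; -0.1541 0.7803]  H_jac=[-0.8166 -0.5772]  S=[0.6380]  K=[-0.3276; -0.5087]  nu=[-1.3514]  x^+=[-1.7224, -0.8430]  P^+=[0.2964 -0.2604; -0.2604 0.6152]

K[1,0] = -0.5087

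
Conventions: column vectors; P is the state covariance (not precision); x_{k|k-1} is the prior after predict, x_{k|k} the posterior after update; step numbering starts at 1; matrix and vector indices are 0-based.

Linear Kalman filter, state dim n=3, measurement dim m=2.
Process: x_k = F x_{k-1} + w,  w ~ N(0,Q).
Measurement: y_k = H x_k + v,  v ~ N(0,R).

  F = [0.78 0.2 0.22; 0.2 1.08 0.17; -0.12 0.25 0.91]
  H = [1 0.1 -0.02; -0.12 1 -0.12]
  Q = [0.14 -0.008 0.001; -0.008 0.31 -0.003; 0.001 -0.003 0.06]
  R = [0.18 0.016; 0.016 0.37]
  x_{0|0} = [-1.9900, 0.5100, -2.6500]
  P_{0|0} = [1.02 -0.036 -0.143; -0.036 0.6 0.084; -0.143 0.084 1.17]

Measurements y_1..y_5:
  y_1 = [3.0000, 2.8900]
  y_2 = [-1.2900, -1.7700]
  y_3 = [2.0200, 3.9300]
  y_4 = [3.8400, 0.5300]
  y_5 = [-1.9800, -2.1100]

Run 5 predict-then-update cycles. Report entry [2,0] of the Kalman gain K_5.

K[2,0] = 0.3848

step 1: x^-=[-2.0332, -0.2977, -2.0452]  P^-=[0.7883 0.2903 0.0858; 0.2903 1.0900 0.3814; 0.0858 0.3814 1.1527]  S=[1.0327 0.2977; 0.2977 1.3292]  K=[0.8013 -0.0400; 0.1714 0.7210; 0.0505 0.1638]  nu=[5.0221, 2.6983]  x^+=[1.8829, 2.5086, -1.3498]  P^+=[0.1422 0.0168 0.0143; 0.0168 0.2951 0.1963; 0.0143 0.1963 1.1094]
step 2: x^-=[1.6735, 2.8565, -0.8271]  P^-=[0.3194 0.1901 0.2837; 0.1901 0.7722 0.4471; 0.2837 0.4471 1.0844]  S=[0.5325 0.1976; 0.1976 1.0177]  K=[0.6272 -0.0061; 0.2494 0.6352; 0.5096 0.1790]  nu=[-3.2656, -4.5249]  x^+=[-0.3470, -0.8325, -3.3014]  P^+=[0.1114 0.0323 0.0931; 0.0323 0.2658 0.1909; 0.0931 0.1909 0.8774]
step 3: x^-=[-1.1635, -1.5298, -3.1708]  P^-=[0.3197 0.1964 0.2939; 0.1964 0.7402 0.4100; 0.2939 0.4100 0.8694]  S=[0.5333 0.2001; 0.2001 0.9903]  K=[0.6262 -0.0026; 0.2584 0.6218; 0.5333 0.1653]  nu=[3.2731, 4.9397]  x^+=[0.8734, 2.3873, -0.6088]  P^+=[0.1112 0.0339 0.0958; 0.0339 0.2575 0.1598; 0.0958 0.1598 0.6554]
step 4: x^-=[1.0248, 2.6495, -0.0620]  P^-=[0.3072 0.1797 0.2438; 0.1797 0.7135 0.3419; 0.2438 0.3419 0.6702]  S=[0.5194 0.1900; 0.1900 0.9794]  K=[0.6181 -0.0039; 0.2444 0.6172; 0.4549 0.1488]  nu=[2.5490, -2.0040]  x^+=[2.6082, 2.0356, 0.7994]  P^+=[0.1097 0.0313 0.0812; 0.0313 0.2521 0.1339; 0.0812 0.1339 0.5153]
step 5: x^-=[2.6174, 2.8560, 0.9234]  P^-=[0.2912 0.1612 0.1991; 0.1612 0.6916 0.2901; 0.1991 0.2901 0.5454]  S=[0.5014 0.1781; 0.1781 0.9710]  K=[0.6070 -0.0059; 0.2296 0.6143; 0.3848 0.1362]  nu=[-4.8645, -4.5411]  x^+=[-0.3086, -1.0507, -1.5666]  P^+=[0.1077 0.0287 0.0684; 0.0287 0.2484 0.1169; 0.0684 0.1169 0.4345]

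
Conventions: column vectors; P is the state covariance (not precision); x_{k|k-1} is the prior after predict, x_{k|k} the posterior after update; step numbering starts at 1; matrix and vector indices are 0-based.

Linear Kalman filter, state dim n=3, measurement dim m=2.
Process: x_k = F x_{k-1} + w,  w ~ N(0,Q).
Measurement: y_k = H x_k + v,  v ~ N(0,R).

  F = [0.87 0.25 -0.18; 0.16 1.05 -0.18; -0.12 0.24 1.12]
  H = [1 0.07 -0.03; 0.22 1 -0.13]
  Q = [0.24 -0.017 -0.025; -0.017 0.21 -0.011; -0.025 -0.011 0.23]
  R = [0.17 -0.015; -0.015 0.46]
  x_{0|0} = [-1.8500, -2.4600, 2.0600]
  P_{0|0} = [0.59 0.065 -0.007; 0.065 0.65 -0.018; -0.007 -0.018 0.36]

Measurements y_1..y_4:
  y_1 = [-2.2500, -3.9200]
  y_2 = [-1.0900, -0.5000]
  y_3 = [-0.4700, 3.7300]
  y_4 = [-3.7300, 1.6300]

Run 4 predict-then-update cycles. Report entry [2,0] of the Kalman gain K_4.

step 1: x^-=[-2.5953, -3.2498, 1.9388]  P^-=[0.7709 0.3149 -0.1198; 0.3149 0.9824 0.0414; -0.1198 0.0414 0.7160]  S=[0.9975 0.5607; 0.5607 1.6265]  K=[0.7761 0.0399; 0.0270 0.6340; -0.1386 -0.0002]  nu=[0.6309, 0.1528]  x^+=[-2.0995, -3.1359, 1.8513]  P^+=[0.1327 -0.0237 -0.0093; -0.0237 0.3087 0.0946; -0.0093 0.0946 0.6968]
step 2: x^-=[-2.9438, -3.9618, 1.5728]  P^-=[0.3664 0.0621 -0.1519; 0.0621 0.5332 0.0312; -0.1519 0.0312 1.1785]  S=[0.5578 0.1901; 0.1901 1.0587]  K=[0.6611 0.0347; 0.0019 0.5123; -0.3001 -0.0929]  nu=[2.1783, 4.3139]  x^+=[-1.3539, -1.7475, 0.5182]  P^+=[0.1127 -0.0219 -0.0241; -0.0219 0.2549 0.1112; -0.0241 0.1112 1.1085]
step 3: x^-=[-1.7081, -2.1448, 0.3235]  P^-=[0.3652 0.0591 -0.2466; 0.0591 0.4819 -0.0494; -0.2466 -0.0494 1.7043]  S=[0.5623 0.2014; 0.2014 1.0413]  K=[0.6564 0.0378; -0.0050 0.4824; -0.4552 -0.2243]  nu=[1.3979, 6.2926]  x^+=[-0.5527, 0.8836, -1.7242]  P^+=[0.1114 -0.0217 -0.0366; -0.0217 0.2405 0.1060; -0.0366 0.1060 1.4943]
step 4: x^-=[0.0504, 1.1497, -1.6527]  P^-=[0.3803 0.0713 -0.3387; 0.0713 0.4812 -0.1392; -0.3387 -0.1392 2.1879]  S=[0.5855 0.2350; 0.2350 1.0835]  K=[0.6590 0.0407; -0.0047 0.4763; -0.5726 -0.3355]  nu=[-3.9104, 0.2544]  x^+=[-2.5163, 1.2892, 0.5010]  P^+=[0.1116 -0.0216 -0.0455; -0.0216 0.2364 0.0961; -0.0455 0.0961 1.7837]

K[2,0] = -0.5726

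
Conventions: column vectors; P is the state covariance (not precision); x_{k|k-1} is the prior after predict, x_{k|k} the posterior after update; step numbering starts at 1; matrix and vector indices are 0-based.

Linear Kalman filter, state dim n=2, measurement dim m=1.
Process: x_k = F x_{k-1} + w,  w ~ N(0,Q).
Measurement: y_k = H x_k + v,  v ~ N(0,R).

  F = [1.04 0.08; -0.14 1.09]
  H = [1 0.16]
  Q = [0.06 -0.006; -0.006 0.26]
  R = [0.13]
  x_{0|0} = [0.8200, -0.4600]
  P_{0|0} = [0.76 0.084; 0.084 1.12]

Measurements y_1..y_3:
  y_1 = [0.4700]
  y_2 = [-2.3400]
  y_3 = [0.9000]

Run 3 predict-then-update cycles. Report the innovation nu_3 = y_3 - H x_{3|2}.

innov = [2.4155]

step 1: x^-=[0.8160, -0.6162]  P^-=[0.9032 0.0753; 0.0753 1.5799]  S=[1.0977]  K=[0.8338; 0.2989]  nu=[-0.2474]  x^+=[0.6097, -0.6901]  P^+=[0.1401 -0.1982; -0.1982 1.4819]
step 2: x^-=[0.5789, -0.8376]  P^-=[0.1880 -0.1197; -0.1197 2.0839]  S=[0.3331]  K=[0.5070; 0.6417]  nu=[-2.7849]  x^+=[-0.8331, -2.6246]  P^+=[0.1024 -0.2281; -0.2281 1.9467]
step 3: x^-=[-1.0764, -2.7442]  P^-=[0.1453 -0.1071; -0.1071 2.6445]  S=[0.3087]  K=[0.4151; 1.0237]  nu=[2.4155]  x^+=[-0.0738, -0.2715]  P^+=[0.0921 -0.2383; -0.2383 2.3210]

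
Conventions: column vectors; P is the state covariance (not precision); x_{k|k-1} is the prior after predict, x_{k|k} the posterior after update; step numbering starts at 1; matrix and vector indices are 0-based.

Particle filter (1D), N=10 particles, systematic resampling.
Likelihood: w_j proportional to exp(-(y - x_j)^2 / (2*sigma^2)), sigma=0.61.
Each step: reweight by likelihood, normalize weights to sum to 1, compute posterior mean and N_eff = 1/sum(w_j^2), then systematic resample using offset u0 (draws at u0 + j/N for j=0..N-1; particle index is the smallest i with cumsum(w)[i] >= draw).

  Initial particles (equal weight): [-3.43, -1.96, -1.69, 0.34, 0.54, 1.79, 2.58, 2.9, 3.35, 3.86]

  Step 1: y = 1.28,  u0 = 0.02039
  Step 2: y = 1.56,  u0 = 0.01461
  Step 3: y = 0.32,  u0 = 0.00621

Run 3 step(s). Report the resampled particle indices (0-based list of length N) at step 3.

step 1: w=[0.0000, 0.0000, 0.0000, 0.1877, 0.2948, 0.4338, 0.0635, 0.0181, 0.0019, 0.0001]  mean=1.2228  Neff=3.1773  idx=[3, 3, 4, 4, 4, 5, 5, 5, 5, 6]
step 2: w=[0.0272, 0.0272, 0.0496, 0.0496, 0.0496, 0.1869, 0.1869, 0.1869, 0.1869, 0.0496]  mean=1.5645  Neff=6.6242  idx=[0, 3, 5, 5, 6, 6, 7, 7, 8, 8]
step 3: w=[0.4208, 0.3945, 0.0231, 0.0231, 0.0231, 0.0231, 0.0231, 0.0231, 0.0231, 0.0231]  mean=0.6867  Neff=2.9674  idx=[0, 0, 0, 0, 0, 1, 1, 1, 1, 5]

resampled_idx = [0, 0, 0, 0, 0, 1, 1, 1, 1, 5]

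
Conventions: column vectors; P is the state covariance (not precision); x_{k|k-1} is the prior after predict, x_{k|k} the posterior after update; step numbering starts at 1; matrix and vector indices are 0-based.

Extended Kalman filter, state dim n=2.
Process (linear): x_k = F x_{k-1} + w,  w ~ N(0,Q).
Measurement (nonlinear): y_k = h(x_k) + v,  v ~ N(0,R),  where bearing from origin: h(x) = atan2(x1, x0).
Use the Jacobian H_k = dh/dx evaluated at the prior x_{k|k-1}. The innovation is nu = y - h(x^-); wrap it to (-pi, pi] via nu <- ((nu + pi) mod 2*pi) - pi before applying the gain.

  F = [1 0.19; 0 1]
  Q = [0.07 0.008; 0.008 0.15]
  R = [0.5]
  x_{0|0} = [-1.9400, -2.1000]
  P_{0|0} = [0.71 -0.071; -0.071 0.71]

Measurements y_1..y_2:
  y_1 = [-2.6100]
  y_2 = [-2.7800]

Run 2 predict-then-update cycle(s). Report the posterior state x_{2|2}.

x_post = [-2.8192, -1.9498]

step 1: x^-=[-2.3390, -2.1000]  P^-=[0.7787 0.0719; 0.0719 0.8600]  H_jac=[0.2125 -0.2367]  S=[0.5761]  K=[0.2577; -0.3268]  nu=[-0.2000]  x^+=[-2.3905, -2.0346]  P^+=[0.7404 0.1204; 0.1204 0.7985]
step 2: x^-=[-2.7771, -2.0346]  P^-=[0.8850 0.2801; 0.2801 0.9485]  H_jac=[0.1717 -0.2343]  S=[0.5556]  K=[0.1553; -0.3134]  nu=[-0.2707]  x^+=[-2.8192, -1.9498]  P^+=[0.8716 0.3072; 0.3072 0.8939]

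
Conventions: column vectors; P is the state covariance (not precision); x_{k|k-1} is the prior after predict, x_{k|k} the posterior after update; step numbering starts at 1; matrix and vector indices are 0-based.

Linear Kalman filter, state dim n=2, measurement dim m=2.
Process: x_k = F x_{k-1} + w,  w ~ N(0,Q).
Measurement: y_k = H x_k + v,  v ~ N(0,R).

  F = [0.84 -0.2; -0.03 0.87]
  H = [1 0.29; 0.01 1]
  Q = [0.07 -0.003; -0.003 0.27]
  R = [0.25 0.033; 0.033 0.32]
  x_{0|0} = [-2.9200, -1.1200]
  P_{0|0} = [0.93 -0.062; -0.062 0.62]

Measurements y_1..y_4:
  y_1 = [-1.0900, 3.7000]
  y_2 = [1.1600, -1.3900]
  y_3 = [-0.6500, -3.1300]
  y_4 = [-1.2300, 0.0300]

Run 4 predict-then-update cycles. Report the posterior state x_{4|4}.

x_post = [-0.3163, -0.6640]

step 1: x^-=[-2.2288, -0.8868]  P^-=[0.7718 -0.1800; -0.1800 0.7434]  S=[0.9800 0.0758; 0.0758 1.0598]  K=[0.7511 -0.2163; -0.0179 0.7010]  nu=[1.3960, 4.6091]  x^+=[-2.1770, 2.3190]  P^+=[0.1941 -0.0464; -0.0464 0.2242]
step 2: x^-=[-2.2925, 2.0829]  P^-=[0.2315 -0.0811; -0.0811 0.4423]  S=[0.4717 0.0823; 0.0823 0.7607]  K=[0.4678 -0.1541; -0.0012 0.5805]  nu=[2.8485, -3.4500]  x^+=[-0.4282, 0.0768]  P^+=[0.1221 -0.0351; -0.0351 0.1861]
step 3: x^-=[-0.3751, 0.0797]  P^-=[0.1754 -0.0643; -0.0643 0.4128]  S=[0.4228 0.0900; 0.0900 0.7315]  K=[0.3993 -0.1346; 0.0114 0.5620]  nu=[-0.2980, -3.2060]  x^+=[-0.0625, -1.7254]  P^+=[0.1044 -0.0309; -0.0309 0.1805]
step 4: x^-=[0.2926, -1.4993]  P^-=[0.1613 -0.0598; -0.0598 0.4083]  S=[0.4109 0.0930; 0.0930 0.7272]  K=[0.3793 -0.1286; 0.0161 0.5587]  nu=[-1.0878, 1.5263]  x^+=[-0.3163, -0.6640]  P^+=[0.0992 -0.0296; -0.0296 0.1796]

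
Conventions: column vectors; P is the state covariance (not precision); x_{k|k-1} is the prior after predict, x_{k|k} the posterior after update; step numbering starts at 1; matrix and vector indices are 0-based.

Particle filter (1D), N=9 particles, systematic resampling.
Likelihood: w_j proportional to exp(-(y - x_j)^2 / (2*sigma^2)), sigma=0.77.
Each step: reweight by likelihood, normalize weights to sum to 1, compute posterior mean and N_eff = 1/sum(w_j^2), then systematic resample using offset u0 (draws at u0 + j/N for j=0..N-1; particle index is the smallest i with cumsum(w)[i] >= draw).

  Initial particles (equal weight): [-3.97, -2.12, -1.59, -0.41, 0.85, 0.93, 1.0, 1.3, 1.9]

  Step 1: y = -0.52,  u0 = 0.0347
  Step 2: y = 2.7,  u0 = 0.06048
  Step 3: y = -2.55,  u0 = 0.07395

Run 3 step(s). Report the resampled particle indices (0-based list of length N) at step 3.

step 1: w=[0.0000, 0.0557, 0.1838, 0.4777, 0.0991, 0.0819, 0.0688, 0.0295, 0.0035]  mean=-0.3320  Neff=3.4819  idx=[1, 2, 3, 3, 3, 3, 3, 4, 6]
step 2: w=[0.0000, 0.0000, 0.0020, 0.0020, 0.0020, 0.0020, 0.0020, 0.3857, 0.6044]  mean=0.9282  Neff=1.9453  idx=[7, 7, 7, 7, 8, 8, 8, 8, 8]
step 3: w=[0.1646, 0.1646, 0.1646, 0.1646, 0.0683, 0.0683, 0.0683, 0.0683, 0.0683]  mean=0.9012  Neff=7.5928  idx=[0, 1, 1, 2, 3, 3, 5, 6, 8]

resampled_idx = [0, 1, 1, 2, 3, 3, 5, 6, 8]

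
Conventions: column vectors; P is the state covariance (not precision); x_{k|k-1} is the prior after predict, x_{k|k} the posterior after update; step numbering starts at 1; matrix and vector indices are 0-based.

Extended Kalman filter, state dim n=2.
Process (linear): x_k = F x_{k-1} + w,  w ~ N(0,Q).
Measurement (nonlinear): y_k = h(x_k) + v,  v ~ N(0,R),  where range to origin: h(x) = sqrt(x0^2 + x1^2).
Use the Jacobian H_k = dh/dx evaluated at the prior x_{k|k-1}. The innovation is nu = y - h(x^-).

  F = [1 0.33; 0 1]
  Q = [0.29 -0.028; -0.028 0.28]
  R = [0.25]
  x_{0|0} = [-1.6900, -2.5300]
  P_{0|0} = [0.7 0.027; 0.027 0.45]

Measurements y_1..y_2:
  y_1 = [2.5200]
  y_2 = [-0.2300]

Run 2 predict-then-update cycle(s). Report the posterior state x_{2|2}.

x_post = [-0.6573, -0.5635]

step 1: x^-=[-2.5249, -2.5300]  P^-=[1.0568 0.1475; 0.1475 0.7300]  H_jac=[-0.7064 -0.7078]  S=[1.2906]  K=[-0.6593; -0.4811]  nu=[-1.0544]  x^+=[-1.8297, -2.0227]  P^+=[0.4958 -0.2619; -0.2619 0.4313]
step 2: x^-=[-2.4972, -2.0227]  P^-=[0.6599 -0.1476; -0.1476 0.7113]  H_jac=[-0.7771 -0.6294]  S=[0.7859]  K=[-0.5343; -0.4238]  nu=[-3.4437]  x^+=[-0.6573, -0.5635]  P^+=[0.4355 -0.3255; -0.3255 0.5702]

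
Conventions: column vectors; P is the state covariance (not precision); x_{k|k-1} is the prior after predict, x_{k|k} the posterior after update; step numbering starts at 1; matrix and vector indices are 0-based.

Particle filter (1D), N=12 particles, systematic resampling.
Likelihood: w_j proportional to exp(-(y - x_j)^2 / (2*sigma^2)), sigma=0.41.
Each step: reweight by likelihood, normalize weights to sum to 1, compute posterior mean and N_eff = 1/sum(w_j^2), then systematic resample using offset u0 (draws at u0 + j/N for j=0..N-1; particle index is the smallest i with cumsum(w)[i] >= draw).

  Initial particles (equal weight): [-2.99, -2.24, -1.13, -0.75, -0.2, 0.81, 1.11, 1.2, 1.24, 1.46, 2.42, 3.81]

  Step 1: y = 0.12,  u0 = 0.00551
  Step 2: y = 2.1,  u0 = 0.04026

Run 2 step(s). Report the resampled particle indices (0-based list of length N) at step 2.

resampled_idx = [9, 10, 10, 11, 11, 11, 11, 11, 11, 11, 11, 11]

step 1: w=[0.0000, 0.0000, 0.0079, 0.0871, 0.6099, 0.2007, 0.0448, 0.0258, 0.0198, 0.0040, 0.0000, 0.0000]  mean=0.0774  Neff=2.3639  idx=[2, 3, 4, 4, 4, 4, 4, 4, 4, 5, 5, 6]
step 2: w=[0.0000, 0.0000, 0.0000, 0.0000, 0.0000, 0.0000, 0.0000, 0.0000, 0.0000, 0.1036, 0.1036, 0.7927]  mean=1.0478  Neff=1.5388  idx=[9, 10, 10, 11, 11, 11, 11, 11, 11, 11, 11, 11]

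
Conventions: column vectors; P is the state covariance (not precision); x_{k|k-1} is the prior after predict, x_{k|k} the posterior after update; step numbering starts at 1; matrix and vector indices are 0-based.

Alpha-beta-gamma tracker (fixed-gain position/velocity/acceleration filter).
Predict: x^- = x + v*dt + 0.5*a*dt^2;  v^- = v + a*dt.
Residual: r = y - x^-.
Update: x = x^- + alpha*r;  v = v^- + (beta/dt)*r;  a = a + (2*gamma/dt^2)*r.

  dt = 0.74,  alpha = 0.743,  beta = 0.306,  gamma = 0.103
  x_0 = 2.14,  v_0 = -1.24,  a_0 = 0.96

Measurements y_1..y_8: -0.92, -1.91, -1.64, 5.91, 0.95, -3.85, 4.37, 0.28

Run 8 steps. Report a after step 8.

a_post = -1.0079

step 1: x_pred=1.4852  r=-2.4052  x^+=-0.3019  v^+=-1.5242  a^+=0.0552
step 2: x_pred=-1.4147  r=-0.4953  x^+=-1.7827  v^+=-1.6882  a^+=-0.1312
step 3: x_pred=-3.0679  r=1.4279  x^+=-2.0070  v^+=-1.1948  a^+=0.4060
step 4: x_pred=-2.7800  r=8.6900  x^+=3.6767  v^+=2.6990  a^+=3.6750
step 5: x_pred=6.6802  r=-5.7302  x^+=2.4227  v^+=3.0491  a^+=1.5194
step 6: x_pred=5.0950  r=-8.9450  x^+=-1.5511  v^+=0.4746  a^+=-1.8456
step 7: x_pred=-1.7053  r=6.0753  x^+=2.8087  v^+=1.6210  a^+=0.4399
step 8: x_pred=4.1287  r=-3.8487  x^+=1.2691  v^+=0.3551  a^+=-1.0079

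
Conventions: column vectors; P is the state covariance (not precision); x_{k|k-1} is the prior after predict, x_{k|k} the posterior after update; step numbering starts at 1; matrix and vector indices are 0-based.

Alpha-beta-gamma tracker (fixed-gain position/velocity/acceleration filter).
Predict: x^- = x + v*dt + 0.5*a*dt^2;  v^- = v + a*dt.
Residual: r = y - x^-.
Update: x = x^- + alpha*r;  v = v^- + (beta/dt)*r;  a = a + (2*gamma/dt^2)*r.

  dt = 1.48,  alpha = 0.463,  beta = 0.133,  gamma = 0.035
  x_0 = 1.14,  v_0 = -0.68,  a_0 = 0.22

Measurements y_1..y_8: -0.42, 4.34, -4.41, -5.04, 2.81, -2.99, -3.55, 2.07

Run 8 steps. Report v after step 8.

step 1: x_pred=0.3745  r=-0.7945  x^+=0.0067  v^+=-0.4258  a^+=0.1946
step 2: x_pred=-0.4104  r=4.7504  x^+=1.7890  v^+=0.2891  a^+=0.3464
step 3: x_pred=2.5963  r=-7.0063  x^+=-0.6476  v^+=0.1722  a^+=0.1225
step 4: x_pred=-0.2586  r=-4.7814  x^+=-2.4724  v^+=-0.0762  a^+=-0.0303
step 5: x_pred=-2.6183  r=5.4283  x^+=-0.1050  v^+=0.3668  a^+=0.1432
step 6: x_pred=0.5947  r=-3.5847  x^+=-1.0650  v^+=0.2566  a^+=0.0286
step 7: x_pred=-0.6539  r=-2.8961  x^+=-1.9948  v^+=0.0387  a^+=-0.0639
step 8: x_pred=-2.0075  r=4.0775  x^+=-0.1196  v^+=0.3105  a^+=0.0664

v_post = 0.3105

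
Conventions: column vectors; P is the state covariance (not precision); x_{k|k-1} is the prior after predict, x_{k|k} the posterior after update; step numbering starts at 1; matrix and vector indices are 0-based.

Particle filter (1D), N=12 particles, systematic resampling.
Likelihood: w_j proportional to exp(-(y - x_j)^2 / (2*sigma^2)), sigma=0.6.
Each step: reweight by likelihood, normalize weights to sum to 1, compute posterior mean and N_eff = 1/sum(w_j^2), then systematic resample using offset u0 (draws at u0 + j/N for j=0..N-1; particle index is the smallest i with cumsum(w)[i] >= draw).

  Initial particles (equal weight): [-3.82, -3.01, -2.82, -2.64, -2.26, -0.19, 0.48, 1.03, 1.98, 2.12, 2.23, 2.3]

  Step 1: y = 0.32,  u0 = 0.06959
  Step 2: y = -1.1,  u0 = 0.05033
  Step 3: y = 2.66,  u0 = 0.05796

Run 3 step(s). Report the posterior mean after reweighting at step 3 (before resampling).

post_mean = 0.4503

step 1: w=[0.0000, 0.0000, 0.0000, 0.0000, 0.0000, 0.3164, 0.4383, 0.2255, 0.0099, 0.0050, 0.0029, 0.0020]  mean=0.4236  Neff=2.9138  idx=[5, 5, 5, 6, 6, 6, 6, 6, 6, 7, 7, 8]
step 2: w=[0.2775, 0.2775, 0.2775, 0.0274, 0.0274, 0.0274, 0.0274, 0.0274, 0.0274, 0.0016, 0.0016, 0.0000]  mean=-0.0761  Neff=4.2445  idx=[0, 0, 0, 1, 1, 1, 1, 2, 2, 2, 4, 7]
step 3: w=[0.0044, 0.0044, 0.0044, 0.0044, 0.0044, 0.0044, 0.0044, 0.0044, 0.0044, 0.0044, 0.4778, 0.4778]  mean=0.4503  Neff=2.1888  idx=[10, 10, 10, 10, 10, 10, 11, 11, 11, 11, 11, 11]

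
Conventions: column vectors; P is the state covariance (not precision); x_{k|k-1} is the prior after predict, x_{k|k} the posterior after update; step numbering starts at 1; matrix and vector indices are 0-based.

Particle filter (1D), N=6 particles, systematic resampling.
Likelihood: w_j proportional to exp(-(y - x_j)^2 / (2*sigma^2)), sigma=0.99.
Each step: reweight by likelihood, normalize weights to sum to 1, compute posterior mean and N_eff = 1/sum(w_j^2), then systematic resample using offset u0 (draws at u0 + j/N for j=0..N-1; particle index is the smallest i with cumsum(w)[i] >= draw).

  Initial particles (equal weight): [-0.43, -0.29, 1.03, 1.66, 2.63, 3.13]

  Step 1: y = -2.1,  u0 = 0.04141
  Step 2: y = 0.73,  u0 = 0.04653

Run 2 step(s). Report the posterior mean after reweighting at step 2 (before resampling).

step 1: w=[0.5522, 0.4307, 0.0155, 0.0017, 0.0000, 0.0000]  mean=-0.3435  Neff=2.0384  idx=[0, 0, 0, 0, 1, 1]
step 2: w=[0.1578, 0.1578, 0.1578, 0.1578, 0.1844, 0.1844]  mean=-0.3784  Neff=5.9663  idx=[0, 1, 2, 3, 4, 5]

post_mean = -0.3784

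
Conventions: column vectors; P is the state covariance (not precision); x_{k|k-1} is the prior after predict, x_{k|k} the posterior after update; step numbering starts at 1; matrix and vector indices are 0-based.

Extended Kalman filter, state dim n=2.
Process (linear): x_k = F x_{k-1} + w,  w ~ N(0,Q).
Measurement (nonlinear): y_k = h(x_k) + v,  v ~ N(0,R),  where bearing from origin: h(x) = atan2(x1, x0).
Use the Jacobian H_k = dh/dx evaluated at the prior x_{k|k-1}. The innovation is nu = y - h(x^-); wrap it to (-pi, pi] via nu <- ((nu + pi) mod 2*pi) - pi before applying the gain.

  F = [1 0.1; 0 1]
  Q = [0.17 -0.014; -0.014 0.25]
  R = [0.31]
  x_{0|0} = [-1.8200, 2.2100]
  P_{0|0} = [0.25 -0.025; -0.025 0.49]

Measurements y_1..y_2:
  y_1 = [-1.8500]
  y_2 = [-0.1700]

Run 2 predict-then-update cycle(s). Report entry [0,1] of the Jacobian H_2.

H_jac[0,1] = -0.3407

step 1: x^-=[-1.5990, 2.2100]  P^-=[0.4199 0.0100; 0.0100 0.7400]  H_jac=[-0.2970 -0.2149]  S=[0.3825]  K=[-0.3317; -0.4235]  nu=[2.2360]  x^+=[-2.3406, 1.2630]  P^+=[0.3778 -0.0437; -0.0437 0.6714]
step 2: x^-=[-2.2143, 1.2630]  P^-=[0.5458 0.0094; 0.0094 0.9214]  H_jac=[-0.1944 -0.3407]  S=[0.4388]  K=[-0.2490; -0.7196]  nu=[-2.7932]  x^+=[-1.5188, 3.2730]  P^+=[0.5186 -0.0692; -0.0692 0.6941]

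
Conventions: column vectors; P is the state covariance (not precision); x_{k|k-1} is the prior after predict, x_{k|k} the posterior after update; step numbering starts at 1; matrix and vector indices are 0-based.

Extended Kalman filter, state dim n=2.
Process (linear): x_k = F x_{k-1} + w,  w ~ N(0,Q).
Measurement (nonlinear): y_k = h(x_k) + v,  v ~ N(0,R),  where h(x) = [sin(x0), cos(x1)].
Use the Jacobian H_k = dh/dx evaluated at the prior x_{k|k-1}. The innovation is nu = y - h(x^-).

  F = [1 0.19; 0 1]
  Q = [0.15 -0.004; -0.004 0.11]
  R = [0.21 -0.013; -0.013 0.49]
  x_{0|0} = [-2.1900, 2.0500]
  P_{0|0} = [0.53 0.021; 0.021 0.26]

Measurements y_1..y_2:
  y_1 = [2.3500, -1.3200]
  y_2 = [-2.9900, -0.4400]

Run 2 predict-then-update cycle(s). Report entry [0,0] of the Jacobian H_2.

H_jac[0,0] = -0.9498

step 1: x^-=[-1.8005, 2.0500]  P^-=[0.6974 0.0664; 0.0664 0.3700]  H_jac=[-0.2277 0.0000; 0.0000 -0.8874]  S=[0.2462 0.0004; 0.0004 0.7813]  K=[-0.6449 -0.0751; -0.0607 -0.4202]  nu=[3.3237, -0.8589]  x^+=[-3.8796, 2.2091]  P^+=[0.5905 0.0320; 0.0320 0.2311]
step 2: x^-=[-3.4599, 2.2091]  P^-=[0.7610 0.0719; 0.0719 0.3411]  H_jac=[-0.9498 0.0000; 0.0000 -0.8031]  S=[0.8965 0.0419; 0.0419 0.7100]  K=[-0.8047 -0.0339; -0.0583 -0.3824]  nu=[-3.3029, 0.1558]  x^+=[-0.8074, 2.3422]  P^+=[0.1775 0.0077; 0.0077 0.2324]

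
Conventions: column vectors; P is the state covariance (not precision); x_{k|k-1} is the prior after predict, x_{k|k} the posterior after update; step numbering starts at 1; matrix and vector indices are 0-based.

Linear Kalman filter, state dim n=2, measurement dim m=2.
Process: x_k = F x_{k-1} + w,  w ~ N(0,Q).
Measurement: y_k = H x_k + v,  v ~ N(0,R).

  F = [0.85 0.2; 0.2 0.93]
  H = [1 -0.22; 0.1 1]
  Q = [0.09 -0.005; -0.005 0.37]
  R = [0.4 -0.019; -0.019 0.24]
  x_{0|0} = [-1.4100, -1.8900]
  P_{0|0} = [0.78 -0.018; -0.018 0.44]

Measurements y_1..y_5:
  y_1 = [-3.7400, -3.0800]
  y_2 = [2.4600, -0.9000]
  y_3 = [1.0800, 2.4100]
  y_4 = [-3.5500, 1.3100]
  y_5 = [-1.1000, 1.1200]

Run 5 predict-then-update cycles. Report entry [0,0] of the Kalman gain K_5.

K[0,0] = 0.3169

step 1: x^-=[-1.5765, -2.0397]  P^-=[0.6650 0.1945; 0.1945 0.7751]  S=[1.0170 0.0672; 0.0672 1.0606]  K=[0.5981 0.2082; -0.0260 0.7508]  nu=[-2.6122, -0.8827]  x^+=[-3.3226, -2.6344]  P^+=[0.2385 0.0147; 0.0147 0.1792]
step 2: x^-=[-3.3511, -3.1145]  P^-=[0.2745 0.0811; 0.0811 0.5400]  S=[0.6650 -0.0310; -0.0310 0.7990]  K=[0.3930 0.1512; -0.0247 0.6851]  nu=[5.1259, 2.5496]  x^+=[-0.9510, -1.4945]  P^+=[0.1572 0.0131; 0.0131 0.1636]
step 3: x^-=[-1.1073, -1.5801]  P^-=[0.2146 0.0630; 0.0630 0.5226]  S=[0.6122 -0.0509; -0.0509 0.7774]  K=[0.3388 0.1308; -0.0285 0.6785]  nu=[1.8397, 4.1008]  x^+=[0.0525, 1.1501]  P^+=[0.1355 0.0114; 0.0114 0.1622]
step 4: x^-=[0.2747, 1.0801]  P^-=[0.1983 0.0577; 0.0577 0.5200]  S=[0.5981 -0.0571; -0.0571 0.7735]  K=[0.3222 0.1240; -0.0301 0.6775]  nu=[-3.5871, 0.2024]  x^+=[-0.8559, 1.3251]  P^+=[0.1289 0.0108; 0.0108 0.1621]
step 5: x^-=[-0.4625, 1.0612]  P^-=[0.1933 0.0560; 0.0560 0.5194]  S=[0.5938 -0.0592; -0.0592 0.7725]  K=[0.3169 0.1218; -0.0306 0.6772]  nu=[-0.4041, 0.1050]  x^+=[-0.5777, 1.1447]  P^+=[0.1268 0.0105; 0.0105 0.1621]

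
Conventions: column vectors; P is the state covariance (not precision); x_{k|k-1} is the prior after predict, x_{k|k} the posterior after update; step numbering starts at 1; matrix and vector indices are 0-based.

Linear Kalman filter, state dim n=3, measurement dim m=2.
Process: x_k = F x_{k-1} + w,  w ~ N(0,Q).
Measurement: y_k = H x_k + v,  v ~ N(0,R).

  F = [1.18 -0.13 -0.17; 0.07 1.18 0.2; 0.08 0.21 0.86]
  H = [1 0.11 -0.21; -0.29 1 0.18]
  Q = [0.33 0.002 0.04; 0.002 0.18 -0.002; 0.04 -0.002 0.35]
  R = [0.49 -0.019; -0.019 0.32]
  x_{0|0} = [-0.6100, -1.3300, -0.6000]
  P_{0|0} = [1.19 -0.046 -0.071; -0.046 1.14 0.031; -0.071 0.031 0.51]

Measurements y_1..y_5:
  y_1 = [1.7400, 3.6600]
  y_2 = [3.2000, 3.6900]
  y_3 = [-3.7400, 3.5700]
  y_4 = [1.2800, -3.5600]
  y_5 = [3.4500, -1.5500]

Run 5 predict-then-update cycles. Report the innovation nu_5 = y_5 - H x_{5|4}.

innov = [2.9540, -0.4638]

step 1: x^-=[-0.4449, -1.7321, -0.8441]  P^-=[2.0649 -0.1785 -0.0399; -0.1785 1.7986 0.3972; -0.0399 0.3972 0.7850]  S=[2.5705 -0.7076; -0.7076 2.5684]  K=[0.7735 -0.0923; 0.1959 0.8023; -0.0040 0.2131]  nu=[2.1982, 5.4150]  x^+=[0.7555, 3.0428, 0.3009]  P^+=[0.4039 0.0485 0.1355; 0.0485 0.2693 -0.0125; 0.1355 -0.0125 0.6671]
step 2: x^-=[0.4448, 3.7036, 0.9582]  P^-=[0.8464 0.0717 0.1222; 0.0717 0.5896 0.1841; 0.1222 0.1841 0.8736]  S=[1.3380 -0.1688; -0.1688 1.0210]  K=[0.6133 -0.0473; 0.1507 0.6144; 0.0073 0.3008]  nu=[2.5490, -0.0571]  x^+=[2.0109, 4.0526, 0.9597]  P^+=[0.3310 0.0401 0.1618; 0.0401 0.2050 0.0023; 0.1618 0.0023 0.7819]
step 3: x^-=[1.6829, 5.1147, 1.8373]  P^-=[0.7398 0.0625 0.1225; 0.0625 0.5105 0.2043; 0.1225 0.2043 0.9639]  S=[1.2314 -0.1626; -0.1626 0.9485]  K=[0.5806 -0.0375; 0.1384 0.5817; 0.0011 0.3610]  nu=[-5.5997, -1.3874]  x^+=[-1.5160, 3.5330, 1.3305]  P^+=[0.3164 0.0384 0.1687; 0.0384 0.1923 0.0132; 0.1687 0.0132 0.8404]
step 4: x^-=[-2.4744, 4.3289, 1.7648]  P^-=[0.7192 0.0580 0.1178; 0.0580 0.5001 0.2229; 0.1178 0.2229 1.0113]  S=[1.2128 -0.1687; -0.1687 0.9477]  K=[0.5731 -0.0345; 0.1347 0.5763; -0.0034 0.3906]  nu=[3.6488, -8.9241]  x^+=[-0.0751, -0.3226, -1.7335]  P^+=[0.3131 0.0381 0.1708; 0.0381 0.1896 0.0187; 0.1708 0.0187 0.8662]
step 5: x^-=[0.2480, -0.7327, -1.5646]  P^-=[0.7148 0.0561 0.1150; 0.0561 0.5000 0.2326; 0.1150 0.2326 1.0326]  S=[1.2097 -0.1726; -0.1726 0.9528]  K=[0.5713 -0.0335; 0.1336 0.5759; -0.0055 0.4032]  nu=[2.9540, -0.4638]  x^+=[1.9511, -0.6051, -1.7679]  P^+=[0.3124 0.0381 0.1715; 0.0381 0.1890 0.0210; 0.1715 0.0210 0.8768]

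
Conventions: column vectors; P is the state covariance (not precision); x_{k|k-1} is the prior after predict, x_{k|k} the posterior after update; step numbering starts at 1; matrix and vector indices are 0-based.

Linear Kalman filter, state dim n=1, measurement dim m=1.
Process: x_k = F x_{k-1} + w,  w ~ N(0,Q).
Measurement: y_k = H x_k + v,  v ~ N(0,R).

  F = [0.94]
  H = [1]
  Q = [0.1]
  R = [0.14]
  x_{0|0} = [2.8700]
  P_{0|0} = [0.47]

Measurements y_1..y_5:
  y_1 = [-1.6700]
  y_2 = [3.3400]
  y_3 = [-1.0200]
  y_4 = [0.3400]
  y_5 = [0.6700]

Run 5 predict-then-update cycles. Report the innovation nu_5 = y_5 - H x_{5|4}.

step 1: x^-=[2.6978]  P^-=[0.5153]  S=[0.6553]  K=[0.7864]  nu=[-4.3678]  x^+=[-0.7368]  P^+=[0.1101]
step 2: x^-=[-0.6926]  P^-=[0.1973]  S=[0.3373]  K=[0.5849]  nu=[4.0326]  x^+=[1.6661]  P^+=[0.0819]
step 3: x^-=[1.5661]  P^-=[0.1724]  S=[0.3124]  K=[0.5518]  nu=[-2.5861]  x^+=[0.1391]  P^+=[0.0773]
step 4: x^-=[0.1308]  P^-=[0.1683]  S=[0.3083]  K=[0.5458]  nu=[0.2092]  x^+=[0.2450]  P^+=[0.0764]
step 5: x^-=[0.2303]  P^-=[0.1675]  S=[0.3075]  K=[0.5447]  nu=[0.4397]  x^+=[0.4698]  P^+=[0.0763]

innov = [0.4397]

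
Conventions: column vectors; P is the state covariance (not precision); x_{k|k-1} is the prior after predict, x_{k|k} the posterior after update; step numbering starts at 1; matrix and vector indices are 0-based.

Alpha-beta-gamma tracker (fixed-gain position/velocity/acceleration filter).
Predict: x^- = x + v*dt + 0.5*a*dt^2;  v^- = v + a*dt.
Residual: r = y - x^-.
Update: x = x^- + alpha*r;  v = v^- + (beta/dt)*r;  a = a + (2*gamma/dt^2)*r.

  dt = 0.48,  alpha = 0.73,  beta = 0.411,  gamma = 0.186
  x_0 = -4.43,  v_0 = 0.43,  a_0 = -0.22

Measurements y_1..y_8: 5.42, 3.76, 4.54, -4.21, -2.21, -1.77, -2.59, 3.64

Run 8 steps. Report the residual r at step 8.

step 1: x_pred=-4.2489  r=9.6689  x^+=2.8094  v^+=8.6034  a^+=15.3913
step 2: x_pred=8.7121  r=-4.9521  x^+=5.0971  v^+=11.7510  a^+=7.3957
step 3: x_pred=11.5895  r=-7.0495  x^+=6.4434  v^+=9.2648  a^+=-3.9864
step 4: x_pred=10.4312  r=-14.6412  x^+=-0.2569  v^+=-5.1852  a^+=-27.6259
step 5: x_pred=-5.9283  r=3.7183  x^+=-3.2139  v^+=-15.2619  a^+=-21.6224
step 6: x_pred=-13.0305  r=11.2605  x^+=-4.8103  v^+=-15.9988  a^+=-3.4413
step 7: x_pred=-12.8862  r=10.2962  x^+=-5.3700  v^+=-8.8345  a^+=13.1828
step 8: x_pred=-8.0919  r=11.7319  x^+=0.4724  v^+=7.5386  a^+=32.1249

resid = 11.7319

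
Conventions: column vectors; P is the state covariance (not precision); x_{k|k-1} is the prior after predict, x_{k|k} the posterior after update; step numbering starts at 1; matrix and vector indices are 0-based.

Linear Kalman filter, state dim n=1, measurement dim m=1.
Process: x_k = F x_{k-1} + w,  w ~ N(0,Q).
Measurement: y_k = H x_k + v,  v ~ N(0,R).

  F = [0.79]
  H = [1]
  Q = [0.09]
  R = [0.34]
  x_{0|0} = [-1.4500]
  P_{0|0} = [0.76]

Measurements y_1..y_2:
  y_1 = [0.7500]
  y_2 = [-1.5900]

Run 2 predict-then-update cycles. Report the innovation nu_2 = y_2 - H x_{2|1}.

innov = [-1.6195]

step 1: x^-=[-1.1455]  P^-=[0.5643]  S=[0.9043]  K=[0.6240]  nu=[1.8955]  x^+=[0.0373]  P^+=[0.2122]
step 2: x^-=[0.0295]  P^-=[0.2224]  S=[0.5624]  K=[0.3955]  nu=[-1.6195]  x^+=[-0.6110]  P^+=[0.1345]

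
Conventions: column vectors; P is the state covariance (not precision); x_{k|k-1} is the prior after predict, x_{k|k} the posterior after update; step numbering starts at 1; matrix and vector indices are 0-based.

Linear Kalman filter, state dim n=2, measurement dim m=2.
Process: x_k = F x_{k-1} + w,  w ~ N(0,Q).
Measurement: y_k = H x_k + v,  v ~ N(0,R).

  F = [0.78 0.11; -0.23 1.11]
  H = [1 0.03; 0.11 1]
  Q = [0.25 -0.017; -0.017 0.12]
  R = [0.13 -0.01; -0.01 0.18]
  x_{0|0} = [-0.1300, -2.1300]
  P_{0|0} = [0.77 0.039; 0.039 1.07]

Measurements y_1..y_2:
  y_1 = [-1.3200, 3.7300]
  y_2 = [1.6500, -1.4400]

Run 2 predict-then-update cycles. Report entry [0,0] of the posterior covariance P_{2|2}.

P_post[0,0] = 0.0927

step 1: x^-=[-0.3357, -2.3344]  P^-=[0.7381 0.0083; 0.0083 1.4592]  S=[0.8699 0.1233; 0.1233 1.6499]  K=[0.8501 -0.0093; -0.0663 0.8899]  nu=[-0.9143, 6.1013]  x^+=[-1.1696, 3.1557]  P^+=[0.1113 -0.0224; -0.0224 0.1633]
step 2: x^-=[-0.5651, 3.7718]  P^-=[0.3158 -0.0359; -0.0359 0.3385]  S=[0.4440 -0.0011; -0.0011 0.5145]  K=[0.7089 -0.0007; -0.0563 0.6502]  nu=[2.1020, -5.1496]  x^+=[0.9286, 0.3049]  P^+=[0.0927 -0.0174; -0.0174 0.1195]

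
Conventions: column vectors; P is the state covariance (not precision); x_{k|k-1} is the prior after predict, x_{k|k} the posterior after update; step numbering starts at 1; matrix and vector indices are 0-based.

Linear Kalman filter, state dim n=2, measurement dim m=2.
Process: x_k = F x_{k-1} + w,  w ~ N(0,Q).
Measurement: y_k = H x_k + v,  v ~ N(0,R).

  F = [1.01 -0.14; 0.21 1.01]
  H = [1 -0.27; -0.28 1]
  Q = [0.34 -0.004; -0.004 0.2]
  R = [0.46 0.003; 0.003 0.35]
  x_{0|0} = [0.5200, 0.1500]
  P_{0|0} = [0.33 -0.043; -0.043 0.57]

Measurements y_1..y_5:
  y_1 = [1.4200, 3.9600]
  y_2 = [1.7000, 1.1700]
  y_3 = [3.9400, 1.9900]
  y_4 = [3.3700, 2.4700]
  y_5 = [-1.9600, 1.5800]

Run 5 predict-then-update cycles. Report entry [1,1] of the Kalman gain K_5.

step 1: x^-=[0.5042, 0.2607]  P^-=[0.7000 -0.0572; -0.0572 0.7778]  S=[1.2476 -0.4645; -0.4645 1.2147]  K=[0.5782 0.0127; 0.0340 0.6665]  nu=[0.9862, 3.8405]  x^+=[1.1230, 2.8538]  P^+=[0.2895 0.0872; 0.0872 0.2578]
step 2: x^-=[0.7347, 3.1182]  P^-=[0.6157 0.1074; 0.1074 0.5128]  S=[1.0551 -0.1924; -0.1924 0.8509]  K=[0.5655 0.0514; 0.0772 0.5847]  nu=[1.8072, -1.7425]  x^+=[1.6670, 2.2388]  P^+=[0.2873 0.1001; 0.1001 0.2329]
step 3: x^-=[1.3703, 2.6112]  P^-=[0.6093 0.1232; 0.1232 0.4927]  S=[1.0387 -0.1681; -0.1681 0.8215]  K=[0.5639 0.0577; 0.0836 0.5749]  nu=[3.2748, -0.2376]  x^+=[3.2033, 2.7484]  P^+=[0.2872 0.1023; 0.1023 0.2301]
step 4: x^-=[2.8506, 3.4486]  P^-=[0.6086 0.1257; 0.1257 0.4908]  S=[1.0364 -0.1647; -0.1647 0.8181]  K=[0.5638 0.0589; 0.0846 0.5739]  nu=[1.4506, -0.1804]  x^+=[3.6577, 3.4678]  P^+=[0.2872 0.1027; 0.1027 0.2299]
step 5: x^-=[3.2088, 4.2706]  P^-=[0.6085 0.1262; 0.1262 0.4908]  S=[1.0361 -0.1641; -0.1641 0.8178]  K=[0.5638 0.0591; 0.0848 0.5739]  nu=[-4.0157, -1.7921]  x^+=[0.8389, 2.9014]  P^+=[0.2873 0.1028; 0.1028 0.2299]

K[1,1] = 0.5739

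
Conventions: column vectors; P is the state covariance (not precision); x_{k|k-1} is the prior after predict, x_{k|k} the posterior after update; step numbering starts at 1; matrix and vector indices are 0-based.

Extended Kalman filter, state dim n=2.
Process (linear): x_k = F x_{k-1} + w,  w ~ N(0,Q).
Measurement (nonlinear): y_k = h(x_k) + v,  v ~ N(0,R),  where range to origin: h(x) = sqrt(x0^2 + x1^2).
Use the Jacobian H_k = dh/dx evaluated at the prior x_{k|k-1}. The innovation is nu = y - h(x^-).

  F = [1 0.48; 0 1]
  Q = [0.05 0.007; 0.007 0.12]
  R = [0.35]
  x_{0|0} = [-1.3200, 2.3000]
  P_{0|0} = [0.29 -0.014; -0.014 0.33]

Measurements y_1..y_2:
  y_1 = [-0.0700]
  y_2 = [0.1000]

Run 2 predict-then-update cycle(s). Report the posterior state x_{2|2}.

x_post = [-0.2827, 0.5488]

step 1: x^-=[-0.2160, 2.3000]  P^-=[0.4026 0.1514; 0.1514 0.4500]  H_jac=[-0.0935 0.9956]  S=[0.7714]  K=[0.1466; 0.5625]  nu=[-2.3801]  x^+=[-0.5649, 0.9613]  P^+=[0.3860 0.0878; 0.0878 0.2060]
step 2: x^-=[-0.1035, 0.9613]  P^-=[0.5677 0.1937; 0.1937 0.3260]  H_jac=[-0.1071 0.9943]  S=[0.6375]  K=[0.2067; 0.4759]  nu=[-0.8669]  x^+=[-0.2827, 0.5488]  P^+=[0.5405 0.1310; 0.1310 0.1816]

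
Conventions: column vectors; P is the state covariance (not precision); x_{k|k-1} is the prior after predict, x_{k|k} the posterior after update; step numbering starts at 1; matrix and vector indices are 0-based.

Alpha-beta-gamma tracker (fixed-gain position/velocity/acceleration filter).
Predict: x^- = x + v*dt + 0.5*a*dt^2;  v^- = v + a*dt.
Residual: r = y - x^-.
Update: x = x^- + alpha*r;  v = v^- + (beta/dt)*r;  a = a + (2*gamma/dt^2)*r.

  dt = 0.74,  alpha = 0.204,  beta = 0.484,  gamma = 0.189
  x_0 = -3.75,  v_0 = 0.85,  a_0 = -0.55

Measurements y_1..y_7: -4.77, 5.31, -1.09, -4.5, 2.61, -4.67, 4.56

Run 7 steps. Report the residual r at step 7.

resid = 16.6028

step 1: x_pred=-3.2716  r=-1.4984  x^+=-3.5773  v^+=-0.5370  a^+=-1.5843
step 2: x_pred=-4.4085  r=9.7185  x^+=-2.4259  v^+=4.6470  a^+=5.1242
step 3: x_pred=2.4158  r=-3.5058  x^+=1.7007  v^+=6.1458  a^+=2.7041
step 4: x_pred=6.9890  r=-11.4890  x^+=4.6452  v^+=0.6325  a^+=-5.2265
step 5: x_pred=3.6822  r=-1.0722  x^+=3.4635  v^+=-3.9364  a^+=-5.9667
step 6: x_pred=-1.0831  r=-3.5869  x^+=-1.8149  v^+=-10.6978  a^+=-8.4426
step 7: x_pred=-12.0428  r=16.6028  x^+=-8.6558  v^+=-6.0862  a^+=3.0180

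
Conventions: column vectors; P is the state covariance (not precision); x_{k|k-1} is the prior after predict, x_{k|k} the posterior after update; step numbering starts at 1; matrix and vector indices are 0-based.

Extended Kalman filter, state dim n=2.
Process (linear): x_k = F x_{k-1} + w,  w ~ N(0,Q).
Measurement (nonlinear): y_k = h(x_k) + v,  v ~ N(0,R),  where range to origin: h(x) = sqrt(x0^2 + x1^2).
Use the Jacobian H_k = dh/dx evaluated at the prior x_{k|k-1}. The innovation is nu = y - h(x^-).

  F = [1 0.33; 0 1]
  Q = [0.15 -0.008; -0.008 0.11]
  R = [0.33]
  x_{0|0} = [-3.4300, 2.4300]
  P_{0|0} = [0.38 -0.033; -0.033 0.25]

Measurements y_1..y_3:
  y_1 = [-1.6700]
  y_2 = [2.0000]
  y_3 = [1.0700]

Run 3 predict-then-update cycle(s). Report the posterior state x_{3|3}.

step 1: x^-=[-2.6281, 2.4300]  P^-=[0.5354 0.0415; 0.0415 0.3600]  H_jac=[-0.7342 0.6789]  S=[0.7432]  K=[-0.4911; 0.2878]  nu=[-5.2494]  x^+=[-0.0503, 0.9190]  P^+=[0.3562 0.1466; 0.1466 0.2984]
step 2: x^-=[0.2530, 0.9190]  P^-=[0.6354 0.2370; 0.2370 0.4084]  H_jac=[0.2654 0.9641]  S=[0.8757]  K=[0.4536; 0.5215]  nu=[1.0468]  x^+=[0.7278, 1.4649]  P^+=[0.4553 0.0299; 0.0299 0.1703]
step 3: x^-=[1.2112, 1.4649]  P^-=[0.6436 0.0781; 0.0781 0.2803]  H_jac=[0.6372 0.7707]  S=[0.8345]  K=[0.5636; 0.3185]  nu=[-0.8308]  x^+=[0.7430, 1.2003]  P^+=[0.3785 -0.0717; -0.0717 0.1956]

x_post = [0.7430, 1.2003]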